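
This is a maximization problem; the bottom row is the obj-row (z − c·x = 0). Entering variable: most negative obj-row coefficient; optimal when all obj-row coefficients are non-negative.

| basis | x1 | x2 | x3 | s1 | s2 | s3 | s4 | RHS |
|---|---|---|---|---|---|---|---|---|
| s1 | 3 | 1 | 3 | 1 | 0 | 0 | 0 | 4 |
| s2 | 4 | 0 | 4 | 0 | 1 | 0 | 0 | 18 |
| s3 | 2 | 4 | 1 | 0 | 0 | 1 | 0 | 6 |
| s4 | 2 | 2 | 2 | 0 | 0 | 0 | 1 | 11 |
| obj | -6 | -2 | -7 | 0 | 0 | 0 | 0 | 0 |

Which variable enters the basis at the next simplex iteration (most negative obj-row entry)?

x3

Negative obj-row entries: x1: -6, x2: -2, x3: -7.
The most negative is -7 in column x3, so x3 enters.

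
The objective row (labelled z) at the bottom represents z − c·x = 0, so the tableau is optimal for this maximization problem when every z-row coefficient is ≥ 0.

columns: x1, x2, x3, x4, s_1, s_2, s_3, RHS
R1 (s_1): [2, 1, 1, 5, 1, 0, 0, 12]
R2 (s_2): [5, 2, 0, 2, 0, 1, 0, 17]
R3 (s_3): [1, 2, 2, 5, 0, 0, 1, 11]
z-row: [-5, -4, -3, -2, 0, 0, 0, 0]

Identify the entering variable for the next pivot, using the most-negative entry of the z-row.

Negative z-row entries: x1: -5, x2: -4, x3: -3, x4: -2.
The most negative is -5 in column x1, so x1 enters.

x1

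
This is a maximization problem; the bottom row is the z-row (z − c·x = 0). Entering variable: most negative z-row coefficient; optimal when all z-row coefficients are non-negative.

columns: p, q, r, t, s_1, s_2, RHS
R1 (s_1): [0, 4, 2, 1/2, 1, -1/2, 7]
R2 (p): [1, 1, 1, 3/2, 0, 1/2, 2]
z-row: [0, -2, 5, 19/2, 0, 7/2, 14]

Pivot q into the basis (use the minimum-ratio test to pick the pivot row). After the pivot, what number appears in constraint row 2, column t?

Ratio test on column q — row 1: 7/4 = 7/4; row 2: 2/1 = 2. Minimum is 7/4 at row 1 (s_1 leaves); pivot element 4.
Divide row 1 by 4; eliminate column q from the other rows.
Row 2 update in column t: 3/2 − 1·(1/8) = 11/8.

11/8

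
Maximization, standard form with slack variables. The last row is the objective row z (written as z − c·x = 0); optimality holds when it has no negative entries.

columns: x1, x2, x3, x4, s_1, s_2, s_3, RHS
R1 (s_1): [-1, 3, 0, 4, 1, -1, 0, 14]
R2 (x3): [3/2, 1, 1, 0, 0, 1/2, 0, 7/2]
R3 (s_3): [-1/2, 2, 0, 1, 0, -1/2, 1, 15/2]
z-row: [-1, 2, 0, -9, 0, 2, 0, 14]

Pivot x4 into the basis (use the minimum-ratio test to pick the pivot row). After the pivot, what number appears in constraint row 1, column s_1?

1/4

Ratio test on column x4 — row 1: 14/4 = 7/2; row 2: entry 0 ≤ 0; row 3: (15/2)/1 = 15/2. Minimum is 7/2 at row 1 (s_1 leaves); pivot element 4.
Divide row 1 by 4; eliminate column x4 from the other rows.
In the new row 1, the s_1 entry is the old entry divided by the pivot: 1/4 = 1/4.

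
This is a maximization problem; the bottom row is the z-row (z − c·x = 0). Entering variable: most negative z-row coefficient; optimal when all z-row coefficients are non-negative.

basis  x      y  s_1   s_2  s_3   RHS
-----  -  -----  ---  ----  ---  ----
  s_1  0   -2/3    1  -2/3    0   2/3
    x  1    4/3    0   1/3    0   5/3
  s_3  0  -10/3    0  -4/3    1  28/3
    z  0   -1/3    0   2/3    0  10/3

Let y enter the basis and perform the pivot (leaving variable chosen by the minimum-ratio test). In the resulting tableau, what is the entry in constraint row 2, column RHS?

Ratio test on column y — row 1: entry -2/3 ≤ 0; row 2: (5/3)/(4/3) = 5/4; row 3: entry -10/3 ≤ 0. Minimum is 5/4 at row 2 (x leaves); pivot element 4/3.
Divide row 2 by 4/3; eliminate column y from the other rows.
In the new row 2, the RHS entry is the old entry divided by the pivot: (5/3)/(4/3) = 5/4.

5/4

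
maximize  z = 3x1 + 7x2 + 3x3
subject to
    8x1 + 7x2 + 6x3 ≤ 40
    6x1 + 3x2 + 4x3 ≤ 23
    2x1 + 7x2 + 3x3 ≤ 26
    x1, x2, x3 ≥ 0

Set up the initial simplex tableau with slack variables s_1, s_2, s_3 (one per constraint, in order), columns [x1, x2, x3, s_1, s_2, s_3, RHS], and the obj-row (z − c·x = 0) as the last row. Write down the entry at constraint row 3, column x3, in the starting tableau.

3

Constraint 3 has coefficient 3 on x3.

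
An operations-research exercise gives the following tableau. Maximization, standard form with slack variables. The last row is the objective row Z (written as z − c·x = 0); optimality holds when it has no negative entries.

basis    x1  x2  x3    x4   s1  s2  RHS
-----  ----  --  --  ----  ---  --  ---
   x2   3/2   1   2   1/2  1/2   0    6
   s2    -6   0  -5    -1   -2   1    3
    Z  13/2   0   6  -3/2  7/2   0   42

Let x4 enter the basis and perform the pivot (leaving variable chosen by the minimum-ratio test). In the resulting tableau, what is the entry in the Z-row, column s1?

Ratio test on column x4 — row 1: 6/(1/2) = 12; row 2: entry -1 ≤ 0. Minimum is 12 at row 1 (x2 leaves); pivot element 1/2.
Divide row 1 by 1/2; eliminate column x4 from the other rows.
Z-row update in column s1: 7/2 − (-3/2)·1 = 5.

5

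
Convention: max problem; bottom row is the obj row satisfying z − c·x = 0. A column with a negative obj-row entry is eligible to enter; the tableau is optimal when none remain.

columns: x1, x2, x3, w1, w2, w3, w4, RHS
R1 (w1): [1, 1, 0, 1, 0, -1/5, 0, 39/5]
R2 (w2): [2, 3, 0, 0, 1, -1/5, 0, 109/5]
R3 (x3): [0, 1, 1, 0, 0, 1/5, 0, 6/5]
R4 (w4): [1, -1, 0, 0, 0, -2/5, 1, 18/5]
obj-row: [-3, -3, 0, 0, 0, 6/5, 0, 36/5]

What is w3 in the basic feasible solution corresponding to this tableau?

w3 is not in the basis, so in the current basic feasible solution w3 = 0.

0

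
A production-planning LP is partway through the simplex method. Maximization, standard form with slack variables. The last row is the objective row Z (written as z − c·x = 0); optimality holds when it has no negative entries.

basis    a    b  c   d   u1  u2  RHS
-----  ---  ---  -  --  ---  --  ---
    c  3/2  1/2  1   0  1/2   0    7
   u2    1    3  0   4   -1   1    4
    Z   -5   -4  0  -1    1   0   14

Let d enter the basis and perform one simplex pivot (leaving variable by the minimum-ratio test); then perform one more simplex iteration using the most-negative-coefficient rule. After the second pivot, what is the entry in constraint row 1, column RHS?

1

Ratio test on column d — row 1: entry 0 ≤ 0; row 2: 4/4 = 1. Minimum is 1 at row 2 (u2 leaves); pivot element 4.
Divide row 2 by 4; eliminate column d from the other rows.
Second iteration: most negative Z-row entry is -19/4 in column a, so a enters.
Ratio test on column a — row 1: 7/(3/2) = 14/3; row 2: 1/(1/4) = 4. Minimum is 4 at row 2 (d leaves); pivot element 1/4.
Divide row 2 by 1/4; eliminate column a from the other rows.
After both pivots, the entry at constraint row 1, column RHS is 1.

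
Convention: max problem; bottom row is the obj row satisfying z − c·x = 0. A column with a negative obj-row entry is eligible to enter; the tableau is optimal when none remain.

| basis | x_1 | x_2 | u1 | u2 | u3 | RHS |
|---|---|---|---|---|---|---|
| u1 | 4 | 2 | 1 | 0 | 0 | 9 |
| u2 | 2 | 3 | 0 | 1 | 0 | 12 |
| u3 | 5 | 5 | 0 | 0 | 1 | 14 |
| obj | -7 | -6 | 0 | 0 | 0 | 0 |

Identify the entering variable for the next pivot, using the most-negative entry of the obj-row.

Negative obj-row entries: x_1: -7, x_2: -6.
The most negative is -7 in column x_1, so x_1 enters.

x_1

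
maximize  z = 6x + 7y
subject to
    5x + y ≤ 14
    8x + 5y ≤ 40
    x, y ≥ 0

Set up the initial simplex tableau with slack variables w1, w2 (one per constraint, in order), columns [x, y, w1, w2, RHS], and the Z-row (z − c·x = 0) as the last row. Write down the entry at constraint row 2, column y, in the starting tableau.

5

Constraint 2 has coefficient 5 on y.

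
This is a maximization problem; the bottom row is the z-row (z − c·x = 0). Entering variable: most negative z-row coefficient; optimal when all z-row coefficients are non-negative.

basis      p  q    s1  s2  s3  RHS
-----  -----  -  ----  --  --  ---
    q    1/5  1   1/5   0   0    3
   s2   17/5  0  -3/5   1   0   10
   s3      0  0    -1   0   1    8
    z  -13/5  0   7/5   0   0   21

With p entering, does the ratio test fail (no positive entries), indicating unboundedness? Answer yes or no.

Column p has positive entries in row(s) 1, 2, so the ratio test bounds it — not unbounded.

no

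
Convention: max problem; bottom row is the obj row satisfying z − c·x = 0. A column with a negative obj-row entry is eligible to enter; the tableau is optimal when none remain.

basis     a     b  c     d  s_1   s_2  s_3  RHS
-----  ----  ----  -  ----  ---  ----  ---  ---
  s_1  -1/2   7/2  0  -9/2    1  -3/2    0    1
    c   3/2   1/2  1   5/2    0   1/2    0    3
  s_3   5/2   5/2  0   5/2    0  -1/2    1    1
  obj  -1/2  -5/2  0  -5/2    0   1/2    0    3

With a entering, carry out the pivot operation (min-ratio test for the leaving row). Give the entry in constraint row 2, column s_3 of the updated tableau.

-3/5

Ratio test on column a — row 1: entry -1/2 ≤ 0; row 2: 3/(3/2) = 2; row 3: 1/(5/2) = 2/5. Minimum is 2/5 at row 3 (s_3 leaves); pivot element 5/2.
Divide row 3 by 5/2; eliminate column a from the other rows.
Row 2 update in column s_3: 0 − (3/2)·(2/5) = -3/5.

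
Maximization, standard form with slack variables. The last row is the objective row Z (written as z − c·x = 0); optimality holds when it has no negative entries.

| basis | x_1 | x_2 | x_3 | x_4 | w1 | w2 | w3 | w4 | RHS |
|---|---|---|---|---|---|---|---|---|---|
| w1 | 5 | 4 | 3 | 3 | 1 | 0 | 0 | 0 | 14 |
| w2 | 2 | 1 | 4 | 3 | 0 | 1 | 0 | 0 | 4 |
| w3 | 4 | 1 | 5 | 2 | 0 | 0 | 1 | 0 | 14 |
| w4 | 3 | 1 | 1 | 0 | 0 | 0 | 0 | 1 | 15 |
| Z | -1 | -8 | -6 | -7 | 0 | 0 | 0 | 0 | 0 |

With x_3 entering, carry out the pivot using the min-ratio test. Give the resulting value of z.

6

Ratio test on column x_3 — row 1: 14/3 = 14/3; row 2: 4/4 = 1; row 3: 14/5 = 14/5; row 4: 15/1 = 15. Minimum is 1 at row 2 (w2 leaves); pivot element 4.
Pivot on row 2; the Z-row RHS becomes 0 − (-6)·1 = 6.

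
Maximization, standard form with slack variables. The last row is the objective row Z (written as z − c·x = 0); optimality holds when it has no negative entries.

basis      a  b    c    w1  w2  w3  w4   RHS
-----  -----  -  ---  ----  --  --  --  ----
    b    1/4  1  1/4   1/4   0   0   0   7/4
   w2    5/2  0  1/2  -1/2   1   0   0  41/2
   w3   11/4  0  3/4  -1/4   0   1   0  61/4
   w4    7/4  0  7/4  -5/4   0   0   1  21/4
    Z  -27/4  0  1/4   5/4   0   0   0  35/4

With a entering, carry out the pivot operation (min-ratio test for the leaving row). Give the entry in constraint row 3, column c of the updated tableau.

Ratio test on column a — row 1: (7/4)/(1/4) = 7; row 2: (41/2)/(5/2) = 41/5; row 3: (61/4)/(11/4) = 61/11; row 4: (21/4)/(7/4) = 3. Minimum is 3 at row 4 (w4 leaves); pivot element 7/4.
Divide row 4 by 7/4; eliminate column a from the other rows.
Row 3 update in column c: 3/4 − (11/4)·1 = -2.

-2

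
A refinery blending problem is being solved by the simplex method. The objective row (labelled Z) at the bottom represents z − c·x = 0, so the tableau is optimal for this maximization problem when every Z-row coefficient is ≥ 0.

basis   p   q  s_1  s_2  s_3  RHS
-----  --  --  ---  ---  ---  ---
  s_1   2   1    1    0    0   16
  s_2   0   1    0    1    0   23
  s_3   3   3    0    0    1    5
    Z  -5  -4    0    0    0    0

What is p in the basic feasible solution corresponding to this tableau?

p is not in the basis, so in the current basic feasible solution p = 0.

0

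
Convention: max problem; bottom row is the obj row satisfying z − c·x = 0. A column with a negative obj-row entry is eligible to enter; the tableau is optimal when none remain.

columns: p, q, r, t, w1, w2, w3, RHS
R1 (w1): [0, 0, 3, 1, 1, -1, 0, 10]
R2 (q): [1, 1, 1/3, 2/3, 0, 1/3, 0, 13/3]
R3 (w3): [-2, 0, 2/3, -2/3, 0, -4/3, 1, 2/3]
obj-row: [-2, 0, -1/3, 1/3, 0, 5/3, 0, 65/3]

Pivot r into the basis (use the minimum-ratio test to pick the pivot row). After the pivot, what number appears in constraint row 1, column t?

4

Ratio test on column r — row 1: 10/3 = 10/3; row 2: (13/3)/(1/3) = 13; row 3: (2/3)/(2/3) = 1. Minimum is 1 at row 3 (w3 leaves); pivot element 2/3.
Divide row 3 by 2/3; eliminate column r from the other rows.
Row 1 update in column t: 1 − 3·(-1) = 4.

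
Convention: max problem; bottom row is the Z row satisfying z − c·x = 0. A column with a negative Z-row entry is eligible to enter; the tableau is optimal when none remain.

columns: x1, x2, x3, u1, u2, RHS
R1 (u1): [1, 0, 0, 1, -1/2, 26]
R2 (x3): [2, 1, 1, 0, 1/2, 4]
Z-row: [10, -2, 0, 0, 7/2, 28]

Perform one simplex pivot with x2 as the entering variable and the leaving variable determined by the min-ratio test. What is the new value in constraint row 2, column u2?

1/2

Ratio test on column x2 — row 1: entry 0 ≤ 0; row 2: 4/1 = 4. Minimum is 4 at row 2 (x3 leaves); pivot element 1.
Divide row 2 by 1; eliminate column x2 from the other rows.
In the new row 2, the u2 entry is the old entry divided by the pivot: (1/2)/1 = 1/2.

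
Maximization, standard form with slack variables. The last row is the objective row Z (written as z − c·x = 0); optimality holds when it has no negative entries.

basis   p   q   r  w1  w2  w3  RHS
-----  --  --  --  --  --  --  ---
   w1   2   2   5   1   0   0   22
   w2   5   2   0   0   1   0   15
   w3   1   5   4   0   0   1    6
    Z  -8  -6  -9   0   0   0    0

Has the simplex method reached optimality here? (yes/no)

The Z-row has a negative entry -9 in column r, so it is not optimal.

no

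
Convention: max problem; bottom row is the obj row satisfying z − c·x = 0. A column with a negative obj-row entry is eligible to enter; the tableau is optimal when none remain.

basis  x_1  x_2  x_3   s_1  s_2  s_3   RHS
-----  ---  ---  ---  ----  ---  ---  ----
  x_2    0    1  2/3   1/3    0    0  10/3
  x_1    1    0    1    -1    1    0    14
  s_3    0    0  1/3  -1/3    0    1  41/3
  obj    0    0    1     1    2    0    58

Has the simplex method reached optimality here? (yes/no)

Every obj-row coefficient is ≥ 0, so the tableau is optimal.

yes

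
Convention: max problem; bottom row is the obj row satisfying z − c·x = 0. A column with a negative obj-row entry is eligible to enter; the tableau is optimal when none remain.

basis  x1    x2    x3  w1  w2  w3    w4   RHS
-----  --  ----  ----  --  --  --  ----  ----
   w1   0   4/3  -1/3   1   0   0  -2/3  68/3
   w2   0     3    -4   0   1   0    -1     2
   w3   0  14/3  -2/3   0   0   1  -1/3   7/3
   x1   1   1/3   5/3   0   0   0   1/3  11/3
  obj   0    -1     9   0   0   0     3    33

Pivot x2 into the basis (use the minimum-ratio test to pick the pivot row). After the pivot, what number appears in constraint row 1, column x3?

-1/7

Ratio test on column x2 — row 1: (68/3)/(4/3) = 17; row 2: 2/3 = 2/3; row 3: (7/3)/(14/3) = 1/2; row 4: (11/3)/(1/3) = 11. Minimum is 1/2 at row 3 (w3 leaves); pivot element 14/3.
Divide row 3 by 14/3; eliminate column x2 from the other rows.
Row 1 update in column x3: -1/3 − (4/3)·(-1/7) = -1/7.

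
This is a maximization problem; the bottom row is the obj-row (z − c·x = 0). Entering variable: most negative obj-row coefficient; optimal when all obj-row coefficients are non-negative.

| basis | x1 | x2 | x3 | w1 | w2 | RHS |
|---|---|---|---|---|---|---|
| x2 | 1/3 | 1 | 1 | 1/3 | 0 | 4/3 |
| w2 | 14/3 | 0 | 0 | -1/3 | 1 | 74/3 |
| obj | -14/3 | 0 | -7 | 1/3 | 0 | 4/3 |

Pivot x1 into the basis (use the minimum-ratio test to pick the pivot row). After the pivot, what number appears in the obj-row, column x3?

Ratio test on column x1 — row 1: (4/3)/(1/3) = 4; row 2: (74/3)/(14/3) = 37/7. Minimum is 4 at row 1 (x2 leaves); pivot element 1/3.
Divide row 1 by 1/3; eliminate column x1 from the other rows.
obj-row update in column x3: -7 − (-14/3)·3 = 7.

7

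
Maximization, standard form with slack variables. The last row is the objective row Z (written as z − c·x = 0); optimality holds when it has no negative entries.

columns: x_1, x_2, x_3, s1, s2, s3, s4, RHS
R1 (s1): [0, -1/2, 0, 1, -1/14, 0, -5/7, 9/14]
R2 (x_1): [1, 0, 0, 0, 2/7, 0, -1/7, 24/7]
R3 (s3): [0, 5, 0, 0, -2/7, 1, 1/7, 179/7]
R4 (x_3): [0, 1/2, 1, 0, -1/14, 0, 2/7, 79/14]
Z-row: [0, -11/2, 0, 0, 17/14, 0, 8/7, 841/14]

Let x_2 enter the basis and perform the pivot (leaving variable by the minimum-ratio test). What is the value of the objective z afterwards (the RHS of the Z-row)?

441/5

Ratio test on column x_2 — row 1: entry -1/2 ≤ 0; row 2: entry 0 ≤ 0; row 3: (179/7)/5 = 179/35; row 4: (79/14)/(1/2) = 79/7. Minimum is 179/35 at row 3 (s3 leaves); pivot element 5.
Pivot on row 3; the Z-row RHS becomes 841/14 − (-11/2)·(179/35) = 441/5.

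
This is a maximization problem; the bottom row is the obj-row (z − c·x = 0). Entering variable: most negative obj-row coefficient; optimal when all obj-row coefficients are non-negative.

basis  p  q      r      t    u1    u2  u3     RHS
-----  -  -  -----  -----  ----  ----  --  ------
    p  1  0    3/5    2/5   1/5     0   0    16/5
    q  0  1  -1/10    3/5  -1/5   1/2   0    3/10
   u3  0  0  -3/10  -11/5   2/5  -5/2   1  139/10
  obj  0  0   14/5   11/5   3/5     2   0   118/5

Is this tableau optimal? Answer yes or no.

yes

Every obj-row coefficient is ≥ 0, so the tableau is optimal.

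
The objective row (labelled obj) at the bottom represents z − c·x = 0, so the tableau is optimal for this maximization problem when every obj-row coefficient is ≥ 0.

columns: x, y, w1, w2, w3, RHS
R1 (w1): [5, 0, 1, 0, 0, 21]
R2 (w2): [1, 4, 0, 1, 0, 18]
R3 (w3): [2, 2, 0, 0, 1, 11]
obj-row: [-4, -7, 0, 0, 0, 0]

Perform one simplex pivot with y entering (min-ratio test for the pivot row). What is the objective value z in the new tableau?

63/2

Ratio test on column y — row 1: entry 0 ≤ 0; row 2: 18/4 = 9/2; row 3: 11/2 = 11/2. Minimum is 9/2 at row 2 (w2 leaves); pivot element 4.
Pivot on row 2; the obj-row RHS becomes 0 − (-7)·(9/2) = 63/2.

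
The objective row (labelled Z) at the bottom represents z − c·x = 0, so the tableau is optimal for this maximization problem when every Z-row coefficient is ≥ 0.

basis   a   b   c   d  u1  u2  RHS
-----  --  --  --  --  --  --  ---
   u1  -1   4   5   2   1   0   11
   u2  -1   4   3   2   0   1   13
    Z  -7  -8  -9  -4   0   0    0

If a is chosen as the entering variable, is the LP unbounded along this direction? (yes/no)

Every constraint-row entry in column a is ≤ 0, so increasing a is unbounded.

yes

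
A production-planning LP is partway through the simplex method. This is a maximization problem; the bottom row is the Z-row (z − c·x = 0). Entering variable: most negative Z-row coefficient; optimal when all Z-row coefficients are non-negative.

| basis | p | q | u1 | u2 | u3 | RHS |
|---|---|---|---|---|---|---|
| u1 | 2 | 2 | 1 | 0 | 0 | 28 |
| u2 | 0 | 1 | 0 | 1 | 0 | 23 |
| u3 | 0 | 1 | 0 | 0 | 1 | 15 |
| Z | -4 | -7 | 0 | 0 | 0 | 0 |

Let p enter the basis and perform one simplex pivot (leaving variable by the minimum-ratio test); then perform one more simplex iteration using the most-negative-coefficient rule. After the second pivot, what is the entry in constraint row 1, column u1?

Ratio test on column p — row 1: 28/2 = 14; row 2: entry 0 ≤ 0; row 3: entry 0 ≤ 0. Minimum is 14 at row 1 (u1 leaves); pivot element 2.
Divide row 1 by 2; eliminate column p from the other rows.
Second iteration: most negative Z-row entry is -3 in column q, so q enters.
Ratio test on column q — row 1: 14/1 = 14; row 2: 23/1 = 23; row 3: 15/1 = 15. Minimum is 14 at row 1 (p leaves); pivot element 1.
Divide row 1 by 1; eliminate column q from the other rows.
After both pivots, the entry at constraint row 1, column u1 is 1/2.

1/2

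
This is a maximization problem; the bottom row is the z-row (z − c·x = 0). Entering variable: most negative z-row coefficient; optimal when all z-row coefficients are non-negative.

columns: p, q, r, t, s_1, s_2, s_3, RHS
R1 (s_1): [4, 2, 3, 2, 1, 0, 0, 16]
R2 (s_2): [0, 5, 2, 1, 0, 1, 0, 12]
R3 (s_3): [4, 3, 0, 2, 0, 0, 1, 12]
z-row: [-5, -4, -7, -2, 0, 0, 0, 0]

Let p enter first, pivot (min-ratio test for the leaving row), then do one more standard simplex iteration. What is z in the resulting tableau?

73/3

Ratio test on column p — row 1: 16/4 = 4; row 2: entry 0 ≤ 0; row 3: 12/4 = 3. Minimum is 3 at row 3 (s_3 leaves); pivot element 4.
Pivot on row 3; the z-row RHS becomes 0 − (-5)·3 = 15.
Next entering variable (most negative z-row entry -7): r.
Ratio test on column r — row 1: 4/3 = 4/3; row 2: 12/2 = 6; row 3: entry 0 ≤ 0. Minimum is 4/3 at row 1 (s_1 leaves); pivot element 3.
After the second pivot the z-row RHS is 15 − (-7)·(4/3) = 73/3.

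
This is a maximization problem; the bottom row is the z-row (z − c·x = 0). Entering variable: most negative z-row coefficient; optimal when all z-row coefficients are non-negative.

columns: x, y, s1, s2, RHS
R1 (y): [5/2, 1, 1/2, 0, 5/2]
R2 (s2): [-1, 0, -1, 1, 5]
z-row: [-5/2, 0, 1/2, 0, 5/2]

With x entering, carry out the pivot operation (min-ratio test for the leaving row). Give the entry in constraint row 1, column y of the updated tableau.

Ratio test on column x — row 1: (5/2)/(5/2) = 1; row 2: entry -1 ≤ 0. Minimum is 1 at row 1 (y leaves); pivot element 5/2.
Divide row 1 by 5/2; eliminate column x from the other rows.
In the new row 1, the y entry is the old entry divided by the pivot: 1/(5/2) = 2/5.

2/5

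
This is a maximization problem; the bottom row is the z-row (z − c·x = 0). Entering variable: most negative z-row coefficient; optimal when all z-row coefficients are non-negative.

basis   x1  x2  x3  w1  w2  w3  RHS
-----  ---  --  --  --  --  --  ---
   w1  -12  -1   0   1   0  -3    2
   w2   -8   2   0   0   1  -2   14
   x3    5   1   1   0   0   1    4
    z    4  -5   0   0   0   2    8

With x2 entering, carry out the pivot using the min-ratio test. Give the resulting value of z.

Ratio test on column x2 — row 1: entry -1 ≤ 0; row 2: 14/2 = 7; row 3: 4/1 = 4. Minimum is 4 at row 3 (x3 leaves); pivot element 1.
Pivot on row 3; the z-row RHS becomes 8 − (-5)·4 = 28.

28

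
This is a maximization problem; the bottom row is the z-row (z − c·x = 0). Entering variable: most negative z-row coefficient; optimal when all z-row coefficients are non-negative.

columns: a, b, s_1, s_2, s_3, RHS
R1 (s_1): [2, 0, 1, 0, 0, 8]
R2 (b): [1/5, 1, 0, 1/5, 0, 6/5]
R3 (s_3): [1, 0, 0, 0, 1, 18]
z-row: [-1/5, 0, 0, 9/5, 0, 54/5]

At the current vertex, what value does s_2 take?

0

s_2 is not in the basis, so in the current basic feasible solution s_2 = 0.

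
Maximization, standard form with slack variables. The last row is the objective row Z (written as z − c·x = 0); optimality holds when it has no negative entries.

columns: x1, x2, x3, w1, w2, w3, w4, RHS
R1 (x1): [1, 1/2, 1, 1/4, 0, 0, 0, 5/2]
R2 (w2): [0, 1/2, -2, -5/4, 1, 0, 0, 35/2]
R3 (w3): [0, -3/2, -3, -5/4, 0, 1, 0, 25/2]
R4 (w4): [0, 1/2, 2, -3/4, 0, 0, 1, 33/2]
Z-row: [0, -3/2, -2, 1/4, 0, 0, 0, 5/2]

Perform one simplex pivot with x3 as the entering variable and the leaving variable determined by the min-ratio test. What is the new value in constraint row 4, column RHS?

23/2

Ratio test on column x3 — row 1: (5/2)/1 = 5/2; row 2: entry -2 ≤ 0; row 3: entry -3 ≤ 0; row 4: (33/2)/2 = 33/4. Minimum is 5/2 at row 1 (x1 leaves); pivot element 1.
Divide row 1 by 1; eliminate column x3 from the other rows.
Row 4 update in column RHS: 33/2 − 2·(5/2) = 23/2.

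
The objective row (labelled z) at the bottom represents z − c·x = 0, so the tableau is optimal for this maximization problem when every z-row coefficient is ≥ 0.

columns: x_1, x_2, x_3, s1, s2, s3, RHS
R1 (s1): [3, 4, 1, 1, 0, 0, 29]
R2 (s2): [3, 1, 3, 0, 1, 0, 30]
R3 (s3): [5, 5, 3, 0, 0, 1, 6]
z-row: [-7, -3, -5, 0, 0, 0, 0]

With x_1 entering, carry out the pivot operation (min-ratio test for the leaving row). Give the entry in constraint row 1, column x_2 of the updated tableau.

1

Ratio test on column x_1 — row 1: 29/3 = 29/3; row 2: 30/3 = 10; row 3: 6/5 = 6/5. Minimum is 6/5 at row 3 (s3 leaves); pivot element 5.
Divide row 3 by 5; eliminate column x_1 from the other rows.
Row 1 update in column x_2: 4 − 3·1 = 1.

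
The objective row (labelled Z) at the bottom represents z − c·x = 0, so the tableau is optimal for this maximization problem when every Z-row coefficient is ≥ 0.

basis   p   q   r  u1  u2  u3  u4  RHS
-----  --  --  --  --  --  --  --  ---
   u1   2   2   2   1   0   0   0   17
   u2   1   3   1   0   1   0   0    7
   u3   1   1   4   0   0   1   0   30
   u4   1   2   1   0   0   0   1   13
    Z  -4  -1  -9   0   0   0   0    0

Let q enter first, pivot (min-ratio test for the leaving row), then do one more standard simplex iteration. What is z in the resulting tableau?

63

Ratio test on column q — row 1: 17/2 = 17/2; row 2: 7/3 = 7/3; row 3: 30/1 = 30; row 4: 13/2 = 13/2. Minimum is 7/3 at row 2 (u2 leaves); pivot element 3.
Pivot on row 2; the Z-row RHS becomes 0 − (-1)·(7/3) = 7/3.
Next entering variable (most negative Z-row entry -26/3): r.
Ratio test on column r — row 1: (37/3)/(4/3) = 37/4; row 2: (7/3)/(1/3) = 7; row 3: (83/3)/(11/3) = 83/11; row 4: (25/3)/(1/3) = 25. Minimum is 7 at row 2 (q leaves); pivot element 1/3.
After the second pivot the Z-row RHS is 7/3 − (-26/3)·7 = 63.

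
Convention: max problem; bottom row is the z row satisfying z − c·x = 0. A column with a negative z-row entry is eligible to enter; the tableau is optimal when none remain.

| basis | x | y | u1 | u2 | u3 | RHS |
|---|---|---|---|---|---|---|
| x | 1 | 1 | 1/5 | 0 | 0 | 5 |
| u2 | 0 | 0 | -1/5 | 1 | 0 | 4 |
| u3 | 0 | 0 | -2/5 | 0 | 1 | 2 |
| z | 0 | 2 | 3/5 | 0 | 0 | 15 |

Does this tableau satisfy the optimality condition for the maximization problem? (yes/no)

Every z-row coefficient is ≥ 0, so the tableau is optimal.

yes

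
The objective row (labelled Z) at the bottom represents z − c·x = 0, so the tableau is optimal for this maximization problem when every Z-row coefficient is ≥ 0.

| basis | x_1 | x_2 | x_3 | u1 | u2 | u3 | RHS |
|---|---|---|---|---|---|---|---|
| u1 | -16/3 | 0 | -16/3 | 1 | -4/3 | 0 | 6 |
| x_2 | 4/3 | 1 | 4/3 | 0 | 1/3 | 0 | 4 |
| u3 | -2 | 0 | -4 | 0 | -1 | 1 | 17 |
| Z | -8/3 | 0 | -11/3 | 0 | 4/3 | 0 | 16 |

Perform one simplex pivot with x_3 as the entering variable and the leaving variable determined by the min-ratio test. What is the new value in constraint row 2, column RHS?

Ratio test on column x_3 — row 1: entry -16/3 ≤ 0; row 2: 4/(4/3) = 3; row 3: entry -4 ≤ 0. Minimum is 3 at row 2 (x_2 leaves); pivot element 4/3.
Divide row 2 by 4/3; eliminate column x_3 from the other rows.
In the new row 2, the RHS entry is the old entry divided by the pivot: 4/(4/3) = 3.

3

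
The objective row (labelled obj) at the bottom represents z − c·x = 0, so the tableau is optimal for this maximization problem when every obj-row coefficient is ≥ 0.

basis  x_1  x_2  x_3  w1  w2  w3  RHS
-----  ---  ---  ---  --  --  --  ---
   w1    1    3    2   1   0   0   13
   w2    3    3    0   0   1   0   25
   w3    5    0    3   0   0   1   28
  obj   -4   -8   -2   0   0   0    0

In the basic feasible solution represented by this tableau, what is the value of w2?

25

w2 is basic (row 2); its value is the RHS of that row, 25.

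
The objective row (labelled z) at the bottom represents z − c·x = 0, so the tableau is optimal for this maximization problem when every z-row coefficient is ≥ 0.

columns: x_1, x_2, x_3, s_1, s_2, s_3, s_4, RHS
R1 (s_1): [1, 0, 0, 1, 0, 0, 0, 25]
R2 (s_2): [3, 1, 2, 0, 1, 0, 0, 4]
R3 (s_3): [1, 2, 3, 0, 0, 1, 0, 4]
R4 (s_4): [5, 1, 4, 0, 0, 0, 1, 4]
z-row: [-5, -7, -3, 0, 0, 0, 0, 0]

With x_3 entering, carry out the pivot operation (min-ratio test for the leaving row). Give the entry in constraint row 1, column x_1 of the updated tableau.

1

Ratio test on column x_3 — row 1: entry 0 ≤ 0; row 2: 4/2 = 2; row 3: 4/3 = 4/3; row 4: 4/4 = 1. Minimum is 1 at row 4 (s_4 leaves); pivot element 4.
Divide row 4 by 4; eliminate column x_3 from the other rows.
Row 1 update in column x_1: 1 − 0·(5/4) = 1.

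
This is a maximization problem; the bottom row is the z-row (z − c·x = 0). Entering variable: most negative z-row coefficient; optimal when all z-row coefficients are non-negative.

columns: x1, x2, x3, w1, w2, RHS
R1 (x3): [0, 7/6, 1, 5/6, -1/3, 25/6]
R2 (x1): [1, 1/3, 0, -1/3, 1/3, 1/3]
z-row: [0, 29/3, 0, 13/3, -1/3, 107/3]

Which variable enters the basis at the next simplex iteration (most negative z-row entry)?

Negative z-row entries: w2: -1/3.
The most negative is -1/3 in column w2, so w2 enters.

w2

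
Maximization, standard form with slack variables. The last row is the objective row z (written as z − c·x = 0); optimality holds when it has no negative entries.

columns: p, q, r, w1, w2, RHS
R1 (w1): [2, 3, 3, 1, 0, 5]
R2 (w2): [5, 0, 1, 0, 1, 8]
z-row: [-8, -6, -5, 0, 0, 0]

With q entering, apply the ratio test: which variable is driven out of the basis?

Column q entries and ratios — w1: 5/3 = 5/3; w2: 0 ≤ 0, skip.
Smallest ratio is 5/3 in the row of w1, so w1 leaves.

w1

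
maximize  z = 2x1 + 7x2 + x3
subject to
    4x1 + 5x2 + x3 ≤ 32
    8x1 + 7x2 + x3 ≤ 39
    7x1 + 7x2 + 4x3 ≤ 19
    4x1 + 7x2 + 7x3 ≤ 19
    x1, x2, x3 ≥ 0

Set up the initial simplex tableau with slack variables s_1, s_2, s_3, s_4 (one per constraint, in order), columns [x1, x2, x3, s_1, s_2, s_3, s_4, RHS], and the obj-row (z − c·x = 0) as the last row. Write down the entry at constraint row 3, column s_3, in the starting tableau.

1

Slack s_3 belongs to constraint 3; its column is the unit vector e_3, so the entry in row 3 is 1.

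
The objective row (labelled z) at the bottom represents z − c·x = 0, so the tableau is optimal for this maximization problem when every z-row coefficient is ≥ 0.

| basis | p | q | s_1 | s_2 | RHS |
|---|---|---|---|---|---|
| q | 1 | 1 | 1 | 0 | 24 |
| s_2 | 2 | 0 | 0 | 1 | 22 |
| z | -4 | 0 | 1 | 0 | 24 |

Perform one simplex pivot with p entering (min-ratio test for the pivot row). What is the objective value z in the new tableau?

Ratio test on column p — row 1: 24/1 = 24; row 2: 22/2 = 11. Minimum is 11 at row 2 (s_2 leaves); pivot element 2.
Pivot on row 2; the z-row RHS becomes 24 − (-4)·11 = 68.

68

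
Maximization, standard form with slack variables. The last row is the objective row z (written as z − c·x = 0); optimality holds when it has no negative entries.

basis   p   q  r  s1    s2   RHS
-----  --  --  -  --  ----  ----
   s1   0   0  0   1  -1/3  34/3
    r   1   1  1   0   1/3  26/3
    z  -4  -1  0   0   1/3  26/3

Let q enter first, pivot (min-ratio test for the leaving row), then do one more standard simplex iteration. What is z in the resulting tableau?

Ratio test on column q — row 1: entry 0 ≤ 0; row 2: (26/3)/1 = 26/3. Minimum is 26/3 at row 2 (r leaves); pivot element 1.
Pivot on row 2; the z-row RHS becomes 26/3 − (-1)·(26/3) = 52/3.
Next entering variable (most negative z-row entry -3): p.
Ratio test on column p — row 1: entry 0 ≤ 0; row 2: (26/3)/1 = 26/3. Minimum is 26/3 at row 2 (q leaves); pivot element 1.
After the second pivot the z-row RHS is 52/3 − (-3)·(26/3) = 130/3.

130/3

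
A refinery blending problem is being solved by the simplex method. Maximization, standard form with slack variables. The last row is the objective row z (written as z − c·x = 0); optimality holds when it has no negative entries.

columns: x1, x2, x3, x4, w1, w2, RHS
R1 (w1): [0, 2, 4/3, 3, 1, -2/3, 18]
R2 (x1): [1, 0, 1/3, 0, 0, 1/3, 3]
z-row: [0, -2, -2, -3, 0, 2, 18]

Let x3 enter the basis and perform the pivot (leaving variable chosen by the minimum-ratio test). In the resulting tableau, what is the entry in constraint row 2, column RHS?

9

Ratio test on column x3 — row 1: 18/(4/3) = 27/2; row 2: 3/(1/3) = 9. Minimum is 9 at row 2 (x1 leaves); pivot element 1/3.
Divide row 2 by 1/3; eliminate column x3 from the other rows.
In the new row 2, the RHS entry is the old entry divided by the pivot: 3/(1/3) = 9.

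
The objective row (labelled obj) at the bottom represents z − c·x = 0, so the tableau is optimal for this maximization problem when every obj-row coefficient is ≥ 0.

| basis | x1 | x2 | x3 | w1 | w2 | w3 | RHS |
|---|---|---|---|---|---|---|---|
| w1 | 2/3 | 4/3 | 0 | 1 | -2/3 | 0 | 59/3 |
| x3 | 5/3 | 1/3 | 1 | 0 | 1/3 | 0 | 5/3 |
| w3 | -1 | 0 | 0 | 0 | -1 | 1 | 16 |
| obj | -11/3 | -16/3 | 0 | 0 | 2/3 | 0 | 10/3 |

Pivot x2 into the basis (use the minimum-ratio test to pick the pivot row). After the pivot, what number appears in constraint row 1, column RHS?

Ratio test on column x2 — row 1: (59/3)/(4/3) = 59/4; row 2: (5/3)/(1/3) = 5; row 3: entry 0 ≤ 0. Minimum is 5 at row 2 (x3 leaves); pivot element 1/3.
Divide row 2 by 1/3; eliminate column x2 from the other rows.
Row 1 update in column RHS: 59/3 − (4/3)·5 = 13.

13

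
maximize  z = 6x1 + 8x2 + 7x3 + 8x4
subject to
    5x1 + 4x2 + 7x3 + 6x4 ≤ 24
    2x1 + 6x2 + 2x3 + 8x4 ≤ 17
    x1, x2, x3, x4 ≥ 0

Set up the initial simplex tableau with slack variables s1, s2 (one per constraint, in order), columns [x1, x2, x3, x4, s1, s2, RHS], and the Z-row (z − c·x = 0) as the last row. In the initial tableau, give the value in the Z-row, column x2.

The Z-row carries the negated objective coefficients: the x2 entry is -8.

-8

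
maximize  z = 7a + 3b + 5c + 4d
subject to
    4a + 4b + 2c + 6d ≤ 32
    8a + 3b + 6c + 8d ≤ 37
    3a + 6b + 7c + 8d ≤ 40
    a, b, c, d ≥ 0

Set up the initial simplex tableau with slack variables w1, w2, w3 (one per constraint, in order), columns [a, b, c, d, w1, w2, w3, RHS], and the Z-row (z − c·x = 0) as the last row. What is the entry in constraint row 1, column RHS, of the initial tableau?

32

The RHS of constraint 1 is b_1 = 32.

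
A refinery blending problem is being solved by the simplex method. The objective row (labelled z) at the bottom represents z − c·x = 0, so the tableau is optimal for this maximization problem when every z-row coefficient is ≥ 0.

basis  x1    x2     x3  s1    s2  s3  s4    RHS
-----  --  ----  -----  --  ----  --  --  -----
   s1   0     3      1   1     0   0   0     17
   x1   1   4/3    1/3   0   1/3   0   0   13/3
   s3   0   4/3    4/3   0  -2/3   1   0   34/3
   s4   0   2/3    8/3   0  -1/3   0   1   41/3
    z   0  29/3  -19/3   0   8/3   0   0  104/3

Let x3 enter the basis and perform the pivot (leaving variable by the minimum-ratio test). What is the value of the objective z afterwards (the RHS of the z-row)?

Ratio test on column x3 — row 1: 17/1 = 17; row 2: (13/3)/(1/3) = 13; row 3: (34/3)/(4/3) = 17/2; row 4: (41/3)/(8/3) = 41/8. Minimum is 41/8 at row 4 (s4 leaves); pivot element 8/3.
Pivot on row 4; the z-row RHS becomes 104/3 − (-19/3)·(41/8) = 537/8.

537/8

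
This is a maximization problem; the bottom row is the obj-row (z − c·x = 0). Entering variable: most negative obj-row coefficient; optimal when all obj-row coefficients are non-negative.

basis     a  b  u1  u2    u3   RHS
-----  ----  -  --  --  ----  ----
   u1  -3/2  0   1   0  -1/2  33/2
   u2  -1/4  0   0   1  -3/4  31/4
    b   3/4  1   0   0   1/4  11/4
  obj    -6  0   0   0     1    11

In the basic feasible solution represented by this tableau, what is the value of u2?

31/4

u2 is basic (row 2); its value is the RHS of that row, 31/4.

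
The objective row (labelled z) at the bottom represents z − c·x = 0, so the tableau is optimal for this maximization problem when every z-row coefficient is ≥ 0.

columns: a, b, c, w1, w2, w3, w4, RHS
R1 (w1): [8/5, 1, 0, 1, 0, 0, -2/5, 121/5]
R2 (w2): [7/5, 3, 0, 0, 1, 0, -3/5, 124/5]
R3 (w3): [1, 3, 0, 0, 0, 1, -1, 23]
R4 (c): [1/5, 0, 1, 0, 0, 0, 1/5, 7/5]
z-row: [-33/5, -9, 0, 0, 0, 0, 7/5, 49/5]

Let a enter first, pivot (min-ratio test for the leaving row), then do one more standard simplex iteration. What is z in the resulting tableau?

101

Ratio test on column a — row 1: (121/5)/(8/5) = 121/8; row 2: (124/5)/(7/5) = 124/7; row 3: 23/1 = 23; row 4: (7/5)/(1/5) = 7. Minimum is 7 at row 4 (c leaves); pivot element 1/5.
Pivot on row 4; the z-row RHS becomes 49/5 − (-33/5)·7 = 56.
Next entering variable (most negative z-row entry -9): b.
Ratio test on column b — row 1: 13/1 = 13; row 2: 15/3 = 5; row 3: 16/3 = 16/3; row 4: entry 0 ≤ 0. Minimum is 5 at row 2 (w2 leaves); pivot element 3.
After the second pivot the z-row RHS is 56 − (-9)·5 = 101.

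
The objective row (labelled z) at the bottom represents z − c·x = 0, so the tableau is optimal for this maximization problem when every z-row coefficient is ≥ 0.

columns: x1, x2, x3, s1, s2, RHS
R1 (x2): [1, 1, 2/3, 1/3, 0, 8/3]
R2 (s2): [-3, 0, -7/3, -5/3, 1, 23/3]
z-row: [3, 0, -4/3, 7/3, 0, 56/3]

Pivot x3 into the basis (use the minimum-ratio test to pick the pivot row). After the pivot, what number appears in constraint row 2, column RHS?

Ratio test on column x3 — row 1: (8/3)/(2/3) = 4; row 2: entry -7/3 ≤ 0. Minimum is 4 at row 1 (x2 leaves); pivot element 2/3.
Divide row 1 by 2/3; eliminate column x3 from the other rows.
Row 2 update in column RHS: 23/3 − (-7/3)·4 = 17.

17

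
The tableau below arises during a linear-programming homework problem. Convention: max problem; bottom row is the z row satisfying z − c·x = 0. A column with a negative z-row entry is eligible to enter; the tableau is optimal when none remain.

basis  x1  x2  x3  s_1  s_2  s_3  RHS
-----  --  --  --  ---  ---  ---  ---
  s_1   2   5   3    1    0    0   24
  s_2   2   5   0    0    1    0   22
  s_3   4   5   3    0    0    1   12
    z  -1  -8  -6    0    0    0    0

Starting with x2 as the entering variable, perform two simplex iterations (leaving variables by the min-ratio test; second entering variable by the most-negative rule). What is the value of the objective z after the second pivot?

24

Ratio test on column x2 — row 1: 24/5 = 24/5; row 2: 22/5 = 22/5; row 3: 12/5 = 12/5. Minimum is 12/5 at row 3 (s_3 leaves); pivot element 5.
Pivot on row 3; the z-row RHS becomes 0 − (-8)·(12/5) = 96/5.
Next entering variable (most negative z-row entry -6/5): x3.
Ratio test on column x3 — row 1: entry 0 ≤ 0; row 2: entry -3 ≤ 0; row 3: (12/5)/(3/5) = 4. Minimum is 4 at row 3 (x2 leaves); pivot element 3/5.
After the second pivot the z-row RHS is 96/5 − (-6/5)·4 = 24.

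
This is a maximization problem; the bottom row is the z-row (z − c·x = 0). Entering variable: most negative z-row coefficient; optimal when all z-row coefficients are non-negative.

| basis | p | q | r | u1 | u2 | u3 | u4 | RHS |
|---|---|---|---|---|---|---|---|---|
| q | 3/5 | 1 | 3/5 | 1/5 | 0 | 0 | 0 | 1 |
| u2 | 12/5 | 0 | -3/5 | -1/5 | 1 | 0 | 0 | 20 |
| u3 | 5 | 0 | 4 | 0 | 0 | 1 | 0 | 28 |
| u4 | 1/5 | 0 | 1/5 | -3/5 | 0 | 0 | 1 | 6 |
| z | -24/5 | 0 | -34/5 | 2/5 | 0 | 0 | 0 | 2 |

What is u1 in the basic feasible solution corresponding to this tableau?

0

u1 is not in the basis, so in the current basic feasible solution u1 = 0.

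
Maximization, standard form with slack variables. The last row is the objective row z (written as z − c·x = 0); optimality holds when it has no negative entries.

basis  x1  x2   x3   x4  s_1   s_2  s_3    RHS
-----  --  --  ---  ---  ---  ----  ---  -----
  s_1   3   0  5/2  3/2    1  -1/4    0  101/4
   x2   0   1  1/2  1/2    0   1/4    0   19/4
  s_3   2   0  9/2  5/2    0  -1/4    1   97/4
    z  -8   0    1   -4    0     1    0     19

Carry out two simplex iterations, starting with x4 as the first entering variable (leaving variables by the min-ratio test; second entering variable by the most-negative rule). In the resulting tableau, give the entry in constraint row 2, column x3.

1

Ratio test on column x4 — row 1: (101/4)/(3/2) = 101/6; row 2: (19/4)/(1/2) = 19/2; row 3: (97/4)/(5/2) = 97/10. Minimum is 19/2 at row 2 (x2 leaves); pivot element 1/2.
Divide row 2 by 1/2; eliminate column x4 from the other rows.
Second iteration: most negative z-row entry is -8 in column x1, so x1 enters.
Ratio test on column x1 — row 1: 11/3 = 11/3; row 2: entry 0 ≤ 0; row 3: (1/2)/2 = 1/4. Minimum is 1/4 at row 3 (s_3 leaves); pivot element 2.
Divide row 3 by 2; eliminate column x1 from the other rows.
After both pivots, the entry at constraint row 2, column x3 is 1.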